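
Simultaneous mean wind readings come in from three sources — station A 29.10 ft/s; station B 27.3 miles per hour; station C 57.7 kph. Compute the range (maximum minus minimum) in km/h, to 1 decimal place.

25.8 km/h

station A: 29.10 ft/s = 31.931 km/h.
station B: 27.3 mph = 43.935 km/h.
Spread: 57.700 − 31.931 = 25.8 km/h.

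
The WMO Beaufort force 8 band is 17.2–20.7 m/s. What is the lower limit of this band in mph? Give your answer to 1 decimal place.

38.5 mph

17.2–20.7 m/s × 2.237 = 38.5–46.3 mph.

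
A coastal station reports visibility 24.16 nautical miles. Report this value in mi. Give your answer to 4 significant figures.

27.80 SM

1 nmi = 1.15078 SM, so 24.16 × 1.15078 = 27.80 SM.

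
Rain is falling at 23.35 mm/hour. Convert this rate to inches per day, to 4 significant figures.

23.35 mm/hour × 0.0393701 in/mm × 24 hour/day = 22.06 in/day.

22.06 in/day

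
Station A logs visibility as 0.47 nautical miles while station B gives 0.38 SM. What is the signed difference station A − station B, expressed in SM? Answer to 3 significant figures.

0.161 SM

station A: 0.47 nmi = 0.54087 SM.
Difference: 0.54087 − 0.38000 = 0.161 SM.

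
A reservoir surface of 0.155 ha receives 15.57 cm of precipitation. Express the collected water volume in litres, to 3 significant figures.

241000 litres

Depth: 15.57 cm × 10 = 155.7 mm.
Area: 0.155 ha = 1550 m².
1 mm over 1 m² is 1 L, so volume = 155.7 × 1550 = 241335 L ≈ 241000 L.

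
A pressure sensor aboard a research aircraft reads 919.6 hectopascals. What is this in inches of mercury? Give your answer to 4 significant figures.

27.16 inHg

1 hPa = 0.02953 inHg, so 919.6 × 0.02953 = 27.16 inHg.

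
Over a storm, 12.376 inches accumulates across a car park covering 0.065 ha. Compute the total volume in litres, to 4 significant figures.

Depth: 12.376 in × 25.4 = 314.3504 mm.
Area: 0.065 ha = 650 m².
1 mm over 1 m² is 1 L, so volume = 314.3504 × 650 = 204327.76 L ≈ 204300 L.

204300 litres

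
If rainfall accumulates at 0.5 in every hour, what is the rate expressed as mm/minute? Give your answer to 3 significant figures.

0.5 in/hour × 25.4 mm/in × 0.0166667 hour/minute = 0.212 mm/minute.

0.212 mm/minute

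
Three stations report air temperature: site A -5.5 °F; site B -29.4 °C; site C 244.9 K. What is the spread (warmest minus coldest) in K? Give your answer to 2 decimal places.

site A: -5.5 °F = -20.833 °C.
site C: 244.9 K = -28.250 °C.
Spread: (-20.833) − (-29.400) = 8.567 °C.

8.57 K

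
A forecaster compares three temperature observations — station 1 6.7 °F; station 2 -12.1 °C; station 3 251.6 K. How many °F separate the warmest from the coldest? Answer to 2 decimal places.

17.01 °F

station 1: 6.7 °F = -14.056 °C.
station 3: 251.6 K = -21.550 °C.
Spread: (-12.100) − (-21.550) = 9.450 °C = 17.01 °F.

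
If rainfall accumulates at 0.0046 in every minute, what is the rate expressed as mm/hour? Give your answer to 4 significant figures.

7.010 mm/hour

0.0046 in/minute × 25.4 mm/in × 60 minute/hour = 7.010 mm/hour.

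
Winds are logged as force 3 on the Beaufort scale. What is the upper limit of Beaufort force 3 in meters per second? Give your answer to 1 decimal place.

5.4 m/s

Beaufort 3 (gentle breeze) spans 3.4–5.4 m/s.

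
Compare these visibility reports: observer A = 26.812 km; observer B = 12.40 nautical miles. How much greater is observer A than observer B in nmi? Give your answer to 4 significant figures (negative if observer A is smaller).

observer A: 26.812 km = 14.47732 nmi.
Difference: 14.47732 − 12.40000 = 2.077 nmi.

2.077 nmi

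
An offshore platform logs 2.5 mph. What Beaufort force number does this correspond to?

Beaufort force 1

2.5 mph = 1.1 m/s, which is Beaufort 1 (light air, 0.3–1.5 m/s).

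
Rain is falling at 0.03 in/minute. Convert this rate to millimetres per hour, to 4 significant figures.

0.03 in/minute × 25.4 mm/in × 60 minute/hour = 45.72 mm/hour.

45.72 mm/hour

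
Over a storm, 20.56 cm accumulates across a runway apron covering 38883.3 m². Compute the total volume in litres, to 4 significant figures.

7994000 litres

Depth: 20.56 cm × 10 = 205.6 mm.
1 mm over 1 m² is 1 L, so volume = 205.6 × 38883.3 = 7994406.5 L ≈ 7994000 L.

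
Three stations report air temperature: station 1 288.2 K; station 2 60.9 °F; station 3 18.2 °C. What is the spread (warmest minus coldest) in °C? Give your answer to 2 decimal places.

station 1: 288.2 K = 15.050 °C.
station 2: 60.9 °F = 16.056 °C.
Spread: 18.200 − 15.050 = 3.150 °C.

3.15 °C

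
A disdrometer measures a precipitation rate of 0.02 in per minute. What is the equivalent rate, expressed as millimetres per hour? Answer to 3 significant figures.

30.5 mm/hour

0.02 in/minute × 25.4 mm/in × 60 minute/hour = 30.5 mm/hour.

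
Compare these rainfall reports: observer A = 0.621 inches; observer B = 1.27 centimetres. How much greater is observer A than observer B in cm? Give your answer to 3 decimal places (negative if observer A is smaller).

0.307 cm

observer A: 0.621 in = 1.57734 cm.
Difference: 1.57734 − 1.27000 = 0.307 cm.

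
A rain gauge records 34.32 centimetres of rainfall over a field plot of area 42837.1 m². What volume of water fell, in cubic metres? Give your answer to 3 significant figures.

14700 cubic metres

Depth: 34.32 cm × 10 = 343.2 mm.
1 mm over 1 m² is 1 L, so volume = 343.2 × 42837.1 = 14701693 L = 14700 m³.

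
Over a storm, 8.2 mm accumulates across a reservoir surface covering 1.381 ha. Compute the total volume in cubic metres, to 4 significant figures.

113.2 cubic metres

Area: 1.381 ha = 13810 m².
1 mm over 1 m² is 1 L, so volume = 8.2 × 13810 = 113242 L = 113.2 m³.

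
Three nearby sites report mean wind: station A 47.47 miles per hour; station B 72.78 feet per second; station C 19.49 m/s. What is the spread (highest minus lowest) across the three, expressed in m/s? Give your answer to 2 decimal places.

2.69 m/s

station A: 47.47 mph = 21.2210 m/s.
station B: 72.78 ft/s = 22.1833 m/s.
Spread: 22.1833 − 19.4900 = 2.69 m/s.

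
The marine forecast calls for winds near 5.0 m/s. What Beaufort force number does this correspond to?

Beaufort force 3

5.0 m/s lies in the Beaufort 3 band (gentle breeze, 3.4–5.4 m/s).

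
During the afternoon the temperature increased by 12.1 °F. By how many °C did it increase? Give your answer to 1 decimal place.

A change of 1 °C equals a change of 1.8 °F: Δ°C = 12.1 × 0.5556 = 6.7 °C.

6.7 °C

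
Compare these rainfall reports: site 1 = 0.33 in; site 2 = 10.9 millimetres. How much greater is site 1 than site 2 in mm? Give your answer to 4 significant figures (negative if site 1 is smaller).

site 1: 0.33 in = 8.38200 mm.
Difference: 8.38200 − 10.90000 = -2.518 mm.

-2.518 mm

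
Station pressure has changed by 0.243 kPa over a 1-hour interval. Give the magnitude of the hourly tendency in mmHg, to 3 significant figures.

0.243 kPa / 1 h × 7.50062 mmHg/kPa = 1.82 mmHg/h.

1.82 mmHg per hour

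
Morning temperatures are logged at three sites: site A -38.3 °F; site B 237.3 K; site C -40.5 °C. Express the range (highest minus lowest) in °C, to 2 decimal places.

site A: -38.3 °F = -39.056 °C.
site B: 237.3 K = -35.850 °C.
Spread: (-35.850) − (-40.500) = 4.650 °C.

4.65 °C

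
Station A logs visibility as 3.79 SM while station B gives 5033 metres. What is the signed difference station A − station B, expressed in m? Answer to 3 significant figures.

station A: 3.79 SM = 6099.41 m.
Difference: 6099.41 − 5033.00 = 1070 m.

1070 m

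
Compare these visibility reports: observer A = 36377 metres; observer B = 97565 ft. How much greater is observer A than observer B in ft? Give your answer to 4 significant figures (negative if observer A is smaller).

21780 ft

observer A: 36377 m = 119347.11 ft.
Difference: 119347.11 − 97565.00 = 21780 ft.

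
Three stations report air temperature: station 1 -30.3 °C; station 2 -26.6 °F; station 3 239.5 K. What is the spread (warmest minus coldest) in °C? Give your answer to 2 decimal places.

3.35 °C

station 2: -26.6 °F = -32.556 °C.
station 3: 239.5 K = -33.650 °C.
Spread: (-30.300) − (-33.650) = 3.350 °C.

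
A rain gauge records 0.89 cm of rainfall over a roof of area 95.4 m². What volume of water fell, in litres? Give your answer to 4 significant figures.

Depth: 0.89 cm × 10 = 8.9 mm.
1 mm over 1 m² is 1 L, so volume = 8.9 × 95.4 = 849.06 L ≈ 849.1 L.

849.1 litres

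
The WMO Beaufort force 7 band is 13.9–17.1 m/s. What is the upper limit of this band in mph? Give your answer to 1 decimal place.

13.9–17.1 m/s × 2.237 = 31.1–38.3 mph.

38.3 mph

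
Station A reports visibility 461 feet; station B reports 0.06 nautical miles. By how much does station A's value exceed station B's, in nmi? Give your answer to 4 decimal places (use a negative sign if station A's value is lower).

station A: 461 ft = 0.075871 nmi.
Difference: 0.075871 − 0.060000 = 0.0159 nmi.

0.0159 nmi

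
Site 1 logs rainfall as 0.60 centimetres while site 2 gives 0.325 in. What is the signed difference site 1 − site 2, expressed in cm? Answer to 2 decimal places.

-0.23 cm

site 2: 0.325 in = 0.8255 cm.
Difference: 0.6000 − 0.8255 = -0.23 cm.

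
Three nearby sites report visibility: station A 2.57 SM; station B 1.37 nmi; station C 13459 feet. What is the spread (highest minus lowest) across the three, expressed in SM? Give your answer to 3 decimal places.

station B: 1.37 nmi = 1.57657 SM.
station C: 13459 ft = 2.54905 SM.
Spread: 2.57000 − 1.57657 = 0.993 SM.

0.993 SM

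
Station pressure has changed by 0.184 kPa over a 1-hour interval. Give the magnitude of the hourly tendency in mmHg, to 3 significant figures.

1.38 mmHg per hour

0.184 kPa / 1 h × 7.50062 mmHg/kPa = 1.38 mmHg/h.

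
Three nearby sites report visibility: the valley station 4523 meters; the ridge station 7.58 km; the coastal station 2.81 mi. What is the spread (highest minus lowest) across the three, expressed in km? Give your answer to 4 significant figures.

the valley station: 4523 m = 4.52300 km.
the coastal station: 2.81 SM = 4.52226 km.
Spread: 7.58000 − 4.52226 = 3.058 km.

3.058 km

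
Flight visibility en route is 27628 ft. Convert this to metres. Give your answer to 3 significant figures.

8420 m

1 ft = 0.3048 m, so 27628 × 0.3048 = 8420 m.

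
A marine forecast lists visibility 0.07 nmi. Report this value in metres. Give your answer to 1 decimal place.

129.6 m

1 nmi = 1852 m, so 0.07 × 1852 = 129.6 m.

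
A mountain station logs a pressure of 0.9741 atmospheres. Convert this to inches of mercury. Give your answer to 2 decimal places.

29.15 inHg

1 atm = 29.9213 inHg, so 0.9741 × 29.9213 = 29.15 inHg.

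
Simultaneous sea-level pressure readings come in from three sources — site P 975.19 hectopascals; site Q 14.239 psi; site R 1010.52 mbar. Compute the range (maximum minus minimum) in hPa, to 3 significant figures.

35.3 hPa

site Q: 14.239 psi = 981.744 hPa.
site R: 1010.52 mb = 1010.520 hPa.
Spread: 1010.520 − 975.190 = 35.3 hPa.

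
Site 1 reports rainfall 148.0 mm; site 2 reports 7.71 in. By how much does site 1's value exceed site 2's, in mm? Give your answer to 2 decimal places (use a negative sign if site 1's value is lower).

-47.83 mm

site 2: 7.71 in = 195.8340 mm.
Difference: 148.0000 − 195.8340 = -47.83 mm.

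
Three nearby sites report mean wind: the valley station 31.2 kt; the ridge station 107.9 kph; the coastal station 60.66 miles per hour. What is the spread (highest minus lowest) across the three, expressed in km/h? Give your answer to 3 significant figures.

50.1 km/h

the valley station: 31.2 kt = 57.782 km/h.
the coastal station: 60.66 mph = 97.623 km/h.
Spread: 107.900 − 57.782 = 50.1 km/h.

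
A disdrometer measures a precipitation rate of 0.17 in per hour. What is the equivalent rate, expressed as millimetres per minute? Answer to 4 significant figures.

0.17 in/hour × 25.4 mm/in × 0.0166667 hour/minute = 0.07197 mm/minute.

0.07197 mm/minute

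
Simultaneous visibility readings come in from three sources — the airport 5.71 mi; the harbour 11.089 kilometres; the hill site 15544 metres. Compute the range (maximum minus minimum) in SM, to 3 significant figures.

the harbour: 11.089 km = 6.8904 SM.
the hill site: 15544 m = 9.6586 SM.
Spread: 9.6586 − 5.7100 = 3.95 SM.

3.95 SM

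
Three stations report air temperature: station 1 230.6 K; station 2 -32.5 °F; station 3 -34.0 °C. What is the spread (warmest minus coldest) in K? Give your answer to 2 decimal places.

station 1: 230.6 K = -42.550 °C.
station 2: -32.5 °F = -35.833 °C.
Spread: (-34.000) − (-42.550) = 8.550 °C.

8.55 K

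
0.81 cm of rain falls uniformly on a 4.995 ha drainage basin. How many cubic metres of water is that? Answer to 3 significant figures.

405 cubic metres

Depth: 0.81 cm × 10 = 8.1 mm.
Area: 4.995 ha = 49950 m².
1 mm over 1 m² is 1 L, so volume = 8.1 × 49950 = 404595 L = 405 m³.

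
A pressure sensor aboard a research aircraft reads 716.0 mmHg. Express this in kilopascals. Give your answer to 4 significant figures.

1 mmHg = 0.133322 kPa, so 716.0 × 0.133322 = 95.46 kPa.

95.46 kPa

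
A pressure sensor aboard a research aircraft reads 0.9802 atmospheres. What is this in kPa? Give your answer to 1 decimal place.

1 atm = 101.325 kPa, so 0.9802 × 101.325 = 99.3 kPa.

99.3 kPa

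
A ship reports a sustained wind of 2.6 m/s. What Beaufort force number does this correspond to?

2.6 m/s lies in the Beaufort 2 band (light breeze, 1.6–3.3 m/s).

Beaufort force 2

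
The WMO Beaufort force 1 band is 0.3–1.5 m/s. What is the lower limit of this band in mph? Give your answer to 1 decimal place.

0.3–1.5 m/s × 2.237 = 0.7–3.4 mph.

0.7 mph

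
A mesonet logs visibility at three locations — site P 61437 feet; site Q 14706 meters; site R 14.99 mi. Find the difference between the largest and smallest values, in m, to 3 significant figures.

site P: 61437 ft = 18726.00 m.
site R: 14.99 SM = 24124.07 m.
Spread: 24124.07 − 14706.00 = 9420 m.

9420 m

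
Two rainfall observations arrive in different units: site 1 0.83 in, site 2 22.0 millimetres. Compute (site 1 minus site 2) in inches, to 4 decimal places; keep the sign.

site 2: 22.0 mm = 0.866142 in.
Difference: 0.830000 − 0.866142 = -0.0361 in.

-0.0361 in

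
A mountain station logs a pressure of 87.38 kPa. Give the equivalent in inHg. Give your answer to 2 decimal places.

1 kPa = 0.2953 inHg, so 87.38 × 0.2953 = 25.80 inHg.

25.80 inHg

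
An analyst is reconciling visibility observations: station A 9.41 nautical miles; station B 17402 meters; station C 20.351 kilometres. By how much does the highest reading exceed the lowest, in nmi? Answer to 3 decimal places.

1.592 nmi

station B: 17402 m = 9.39633 nmi.
station C: 20.351 km = 10.98866 nmi.
Spread: 10.98866 − 9.39633 = 1.592 nmi.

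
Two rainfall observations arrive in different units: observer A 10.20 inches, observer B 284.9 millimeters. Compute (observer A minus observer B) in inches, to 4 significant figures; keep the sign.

observer B: 284.9 mm = 11.21654 in.
Difference: 10.20000 − 11.21654 = -1.017 in.

-1.017 in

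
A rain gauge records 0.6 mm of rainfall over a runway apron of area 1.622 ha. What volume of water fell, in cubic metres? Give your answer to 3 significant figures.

Area: 1.622 ha = 16220 m².
1 mm over 1 m² is 1 L, so volume = 0.6 × 16220 = 9732 L = 9.73 m³.

9.73 cubic metres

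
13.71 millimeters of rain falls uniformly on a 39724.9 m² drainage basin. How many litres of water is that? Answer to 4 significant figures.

1 mm over 1 m² is 1 L, so volume = 13.71 × 39724.9 = 544628.38 L ≈ 544600 L.

544600 litres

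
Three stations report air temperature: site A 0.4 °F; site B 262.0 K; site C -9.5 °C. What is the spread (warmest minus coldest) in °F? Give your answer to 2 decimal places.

14.50 °F

site A: 0.4 °F = -17.556 °C.
site B: 262.0 K = -11.150 °C.
Spread: (-9.500) − (-17.556) = 8.056 °C = 14.50 °F.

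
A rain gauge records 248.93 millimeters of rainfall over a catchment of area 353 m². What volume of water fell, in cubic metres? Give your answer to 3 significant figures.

87.9 cubic metres

1 mm over 1 m² is 1 L, so volume = 248.93 × 353 = 87872.29 L = 87.9 m³.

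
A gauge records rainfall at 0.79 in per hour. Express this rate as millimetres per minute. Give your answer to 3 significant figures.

0.334 mm/minute

0.79 in/hour × 25.4 mm/in × 0.0166667 hour/minute = 0.334 mm/minute.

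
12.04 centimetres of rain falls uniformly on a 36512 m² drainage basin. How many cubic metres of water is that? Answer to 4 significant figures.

Depth: 12.04 cm × 10 = 120.4 mm.
1 mm over 1 m² is 1 L, so volume = 120.4 × 36512 = 4396044.8 L = 4396 m³.

4396 cubic metres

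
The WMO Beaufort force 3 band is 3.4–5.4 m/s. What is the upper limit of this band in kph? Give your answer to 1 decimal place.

19.4 km/h

3.4–5.4 m/s × 3.6 = 12.2–19.4 km/h.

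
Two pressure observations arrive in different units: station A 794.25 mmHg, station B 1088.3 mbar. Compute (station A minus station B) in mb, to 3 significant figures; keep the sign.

station A: 794.25 mmHg = 1058.913 mb.
Difference: 1058.913 − 1088.300 = -29.4 mb.

-29.4 mb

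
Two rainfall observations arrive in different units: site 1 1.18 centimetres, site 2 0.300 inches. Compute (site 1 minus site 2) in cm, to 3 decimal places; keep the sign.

0.418 cm

site 2: 0.300 in = 0.76200 cm.
Difference: 1.18000 − 0.76200 = 0.418 cm.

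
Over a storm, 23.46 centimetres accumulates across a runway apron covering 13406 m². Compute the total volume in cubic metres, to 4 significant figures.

Depth: 23.46 cm × 10 = 234.6 mm.
1 mm over 1 m² is 1 L, so volume = 234.6 × 13406 = 3145047.6 L = 3145 m³.

3145 cubic metres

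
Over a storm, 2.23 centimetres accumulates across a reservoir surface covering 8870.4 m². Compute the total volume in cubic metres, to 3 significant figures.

Depth: 2.23 cm × 10 = 22.3 mm.
1 mm over 1 m² is 1 L, so volume = 22.3 × 8870.4 = 197809.92 L = 198 m³.

198 cubic metres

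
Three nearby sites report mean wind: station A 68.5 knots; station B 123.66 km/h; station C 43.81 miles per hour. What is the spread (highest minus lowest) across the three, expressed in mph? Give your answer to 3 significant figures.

35.0 mph

station A: 68.5 kt = 78.828 mph.
station B: 123.66 km/h = 76.839 mph.
Spread: 78.828 − 43.810 = 35.0 mph.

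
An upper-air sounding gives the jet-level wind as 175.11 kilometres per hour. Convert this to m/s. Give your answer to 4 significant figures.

1 km/h = 0.277778 m/s, so 175.11 × 0.277778 = 48.64 m/s.

48.64 m/s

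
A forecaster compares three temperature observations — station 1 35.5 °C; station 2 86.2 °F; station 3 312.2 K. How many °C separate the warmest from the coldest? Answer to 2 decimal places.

station 2: 86.2 °F = 30.111 °C.
station 3: 312.2 K = 39.050 °C.
Spread: 39.050 − 30.111 = 8.939 °C.

8.94 °C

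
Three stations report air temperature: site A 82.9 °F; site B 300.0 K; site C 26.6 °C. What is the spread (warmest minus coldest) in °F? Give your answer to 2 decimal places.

site A: 82.9 °F = 28.278 °C.
site B: 300.0 K = 26.850 °C.
Spread: 28.278 − 26.600 = 1.678 °C = 3.02 °F.

3.02 °F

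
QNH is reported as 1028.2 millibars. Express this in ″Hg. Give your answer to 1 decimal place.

30.4 inHg

1 mb = 0.02953 inHg, so 1028.2 × 0.02953 = 30.4 inHg.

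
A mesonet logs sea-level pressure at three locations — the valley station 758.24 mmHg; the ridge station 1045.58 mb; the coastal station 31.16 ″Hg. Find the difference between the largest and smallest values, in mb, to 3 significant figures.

the valley station: 758.24 mmHg = 1010.904 mb.
the coastal station: 31.16 inHg = 1055.199 mb.
Spread: 1055.199 − 1010.904 = 44.3 mb.

44.3 mb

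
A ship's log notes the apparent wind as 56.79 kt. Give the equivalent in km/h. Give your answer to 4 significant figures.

1 kt = 1.852 km/h, so 56.79 × 1.852 = 105.2 km/h.

105.2 km/h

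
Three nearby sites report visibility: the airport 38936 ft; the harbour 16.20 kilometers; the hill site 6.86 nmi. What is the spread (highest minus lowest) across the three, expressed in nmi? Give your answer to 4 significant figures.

the airport: 38936 ft = 6.40804 nmi.
the harbour: 16.20 km = 8.74730 nmi.
Spread: 8.74730 − 6.40804 = 2.339 nmi.

2.339 nmi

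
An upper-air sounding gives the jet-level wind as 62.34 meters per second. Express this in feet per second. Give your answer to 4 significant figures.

1 m/s = 3.28084 ft/s, so 62.34 × 3.28084 = 204.5 ft/s.

204.5 ft/s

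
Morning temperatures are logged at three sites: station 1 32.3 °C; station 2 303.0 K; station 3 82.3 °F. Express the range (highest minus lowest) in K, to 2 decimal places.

4.36 K

station 2: 303.0 K = 29.850 °C.
station 3: 82.3 °F = 27.944 °C.
Spread: 32.300 − 27.944 = 4.356 °C.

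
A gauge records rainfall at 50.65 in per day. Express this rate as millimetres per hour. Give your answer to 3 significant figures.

53.6 mm/hour

50.65 in/day × 25.4 mm/in × 0.0416667 day/hour = 53.6 mm/hour.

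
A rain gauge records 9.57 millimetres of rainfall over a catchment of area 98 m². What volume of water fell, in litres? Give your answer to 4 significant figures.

1 mm over 1 m² is 1 L, so volume = 9.57 × 98 = 937.86 L ≈ 937.9 L.

937.9 litres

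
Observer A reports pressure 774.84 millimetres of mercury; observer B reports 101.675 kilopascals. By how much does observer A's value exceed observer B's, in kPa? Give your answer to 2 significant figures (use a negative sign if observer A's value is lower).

observer A: 774.84 mmHg = 103.304 kPa.
Difference: 103.304 − 101.675 = 1.6 kPa.

1.6 kPa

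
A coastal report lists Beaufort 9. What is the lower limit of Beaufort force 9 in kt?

Beaufort 9 (strong gale) spans 41–47 knots.

41 kt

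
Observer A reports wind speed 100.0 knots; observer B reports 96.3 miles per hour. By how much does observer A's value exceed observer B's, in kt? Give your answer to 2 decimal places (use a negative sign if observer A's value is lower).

observer B: 96.3 mph = 83.6824 kt.
Difference: 100.0000 − 83.6824 = 16.32 kt.

16.32 kt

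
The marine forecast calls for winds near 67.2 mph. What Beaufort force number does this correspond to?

Beaufort force 11

67.2 mph = 30.0 m/s, which is Beaufort 11 (violent storm, 28.5–32.6 m/s).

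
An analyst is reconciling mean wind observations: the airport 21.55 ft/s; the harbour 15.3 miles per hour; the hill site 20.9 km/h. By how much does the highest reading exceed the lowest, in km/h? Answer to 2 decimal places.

the airport: 21.55 ft/s = 23.6464 km/h.
the harbour: 15.3 mph = 24.6230 km/h.
Spread: 24.6230 − 20.9000 = 3.72 km/h.

3.72 km/h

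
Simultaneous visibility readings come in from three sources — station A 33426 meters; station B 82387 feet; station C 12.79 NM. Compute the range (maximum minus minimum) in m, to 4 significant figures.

9739 m

station B: 82387 ft = 25111.56 m.
station C: 12.79 nmi = 23687.08 m.
Spread: 33426.00 − 23687.08 = 9739 m.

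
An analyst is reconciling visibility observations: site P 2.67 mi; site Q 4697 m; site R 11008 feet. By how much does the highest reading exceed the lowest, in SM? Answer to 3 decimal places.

0.834 SM

site Q: 4697 m = 2.91858 SM.
site R: 11008 ft = 2.08485 SM.
Spread: 2.91858 − 2.08485 = 0.834 SM.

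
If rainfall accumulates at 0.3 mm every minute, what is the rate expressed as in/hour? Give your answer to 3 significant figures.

0.3 mm/minute × 0.0393701 in/mm × 60 minute/hour = 0.709 in/hour.

0.709 in/hour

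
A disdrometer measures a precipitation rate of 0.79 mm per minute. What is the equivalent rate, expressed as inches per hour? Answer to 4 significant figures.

1.866 in/hour

0.79 mm/minute × 0.0393701 in/mm × 60 minute/hour = 1.866 in/hour.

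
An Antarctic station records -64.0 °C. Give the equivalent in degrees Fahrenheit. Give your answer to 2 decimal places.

°F = °C × 9/5 + 32 = -64.0 × 1.8 + 32 = -83.20 °F.

-83.20 °F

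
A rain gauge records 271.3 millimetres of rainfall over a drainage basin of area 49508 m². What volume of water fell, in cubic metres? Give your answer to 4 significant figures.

13430 cubic metres

1 mm over 1 m² is 1 L, so volume = 271.3 × 49508 = 13431520 L = 13430 m³.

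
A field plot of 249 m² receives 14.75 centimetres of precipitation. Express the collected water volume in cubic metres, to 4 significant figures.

36.73 cubic metres

Depth: 14.75 cm × 10 = 147.5 mm.
1 mm over 1 m² is 1 L, so volume = 147.5 × 249 = 36727.5 L = 36.73 m³.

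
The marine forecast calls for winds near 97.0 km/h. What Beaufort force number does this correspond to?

Beaufort force 10

97.0 km/h = 26.9 m/s, which is Beaufort 10 (storm, 24.5–28.4 m/s).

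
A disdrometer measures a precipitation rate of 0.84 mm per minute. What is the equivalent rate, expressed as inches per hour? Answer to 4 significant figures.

1.984 in/hour

0.84 mm/minute × 0.0393701 in/mm × 60 minute/hour = 1.984 in/hour.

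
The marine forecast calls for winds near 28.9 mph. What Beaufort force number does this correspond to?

Beaufort force 6

28.9 mph = 12.9 m/s, which is Beaufort 6 (strong breeze, 10.8–13.8 m/s).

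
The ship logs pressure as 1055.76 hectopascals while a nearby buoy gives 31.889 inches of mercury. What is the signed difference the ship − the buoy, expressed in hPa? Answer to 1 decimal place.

-24.1 hPa

the buoy: 31.889 inHg = 1079.886 hPa.
Difference: 1055.760 − 1079.886 = -24.1 hPa.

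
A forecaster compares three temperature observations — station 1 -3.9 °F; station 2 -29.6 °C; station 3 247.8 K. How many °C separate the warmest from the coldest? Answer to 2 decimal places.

9.66 °C

station 1: -3.9 °F = -19.944 °C.
station 3: 247.8 K = -25.350 °C.
Spread: (-19.944) − (-29.600) = 9.656 °C.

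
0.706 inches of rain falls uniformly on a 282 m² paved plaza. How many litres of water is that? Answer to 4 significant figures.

Depth: 0.706 in × 25.4 = 17.9324 mm.
1 mm over 1 m² is 1 L, so volume = 17.9324 × 282 = 5056.9368 L ≈ 5057 L.

5057 litres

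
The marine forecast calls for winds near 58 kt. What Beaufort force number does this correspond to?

58 kt lies in the Beaufort 11 band (violent storm, 56–63 kt).

Beaufort force 11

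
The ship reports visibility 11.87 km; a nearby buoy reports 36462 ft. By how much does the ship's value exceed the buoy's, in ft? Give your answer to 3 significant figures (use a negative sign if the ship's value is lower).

2480 ft

the ship: 11.87 km = 38943.57 ft.
Difference: 38943.57 − 36462.00 = 2480 ft.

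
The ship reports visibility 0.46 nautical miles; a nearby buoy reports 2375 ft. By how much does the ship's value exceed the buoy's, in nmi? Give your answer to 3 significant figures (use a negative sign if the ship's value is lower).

0.0691 nmi

the buoy: 2375 ft = 0.390875 nmi.
Difference: 0.460000 − 0.390875 = 0.0691 nmi.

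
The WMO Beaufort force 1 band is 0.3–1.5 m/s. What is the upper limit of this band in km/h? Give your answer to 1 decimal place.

5.4 km/h

0.3–1.5 m/s × 3.6 = 1.1–5.4 km/h.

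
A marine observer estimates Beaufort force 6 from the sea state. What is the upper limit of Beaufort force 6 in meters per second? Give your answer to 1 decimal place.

Beaufort 6 (strong breeze) spans 10.8–13.8 m/s.

13.8 m/s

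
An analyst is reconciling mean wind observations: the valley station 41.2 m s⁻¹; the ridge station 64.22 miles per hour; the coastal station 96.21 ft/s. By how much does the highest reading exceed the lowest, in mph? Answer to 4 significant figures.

27.94 mph

the valley station: 41.2 m/s = 92.1618 mph.
the coastal station: 96.21 ft/s = 65.5977 mph.
Spread: 92.1618 − 64.2200 = 27.94 mph.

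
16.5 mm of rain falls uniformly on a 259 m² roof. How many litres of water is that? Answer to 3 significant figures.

4270 litres

1 mm over 1 m² is 1 L, so volume = 16.5 × 259 = 4273.5 L ≈ 4270 L.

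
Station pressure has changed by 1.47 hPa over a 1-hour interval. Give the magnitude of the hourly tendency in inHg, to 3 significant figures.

0.0434 inHg per hour

1.47 hPa / 1 h × 0.02953 inHg/hPa = 0.0434 inHg/h.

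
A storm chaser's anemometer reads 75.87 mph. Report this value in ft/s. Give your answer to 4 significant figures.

1 mph = 1.46667 ft/s, so 75.87 × 1.46667 = 111.3 ft/s.

111.3 ft/s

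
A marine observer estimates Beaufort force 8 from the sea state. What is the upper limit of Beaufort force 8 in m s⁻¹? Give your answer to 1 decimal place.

Beaufort 8 (gale) spans 17.2–20.7 m/s.

20.7 m/s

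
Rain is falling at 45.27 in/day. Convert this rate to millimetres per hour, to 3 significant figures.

45.27 in/day × 25.4 mm/in × 0.0416667 day/hour = 47.9 mm/hour.

47.9 mm/hour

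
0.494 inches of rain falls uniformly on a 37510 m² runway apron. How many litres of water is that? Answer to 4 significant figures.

470700 litres

Depth: 0.494 in × 25.4 = 12.5476 mm.
1 mm over 1 m² is 1 L, so volume = 12.5476 × 37510 = 470660.48 L ≈ 470700 L.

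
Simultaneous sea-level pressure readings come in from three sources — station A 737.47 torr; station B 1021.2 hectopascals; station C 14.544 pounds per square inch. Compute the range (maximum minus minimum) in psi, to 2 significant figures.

0.55 psi

station A: 737.47 mmHg = 14.2603 psi.
station B: 1021.2 hPa = 14.8113 psi.
Spread: 14.8113 − 14.2603 = 0.55 psi.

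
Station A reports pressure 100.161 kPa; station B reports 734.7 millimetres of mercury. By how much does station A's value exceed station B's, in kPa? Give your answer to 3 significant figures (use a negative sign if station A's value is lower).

2.21 kPa

station B: 734.7 mmHg = 97.9520 kPa.
Difference: 100.1610 − 97.9520 = 2.21 kPa.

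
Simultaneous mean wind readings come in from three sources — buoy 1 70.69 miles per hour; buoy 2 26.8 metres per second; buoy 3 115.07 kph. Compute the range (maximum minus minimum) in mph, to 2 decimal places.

buoy 2: 26.8 m/s = 59.9499 mph.
buoy 3: 115.07 km/h = 71.5012 mph.
Spread: 71.5012 − 59.9499 = 11.55 mph.

11.55 mph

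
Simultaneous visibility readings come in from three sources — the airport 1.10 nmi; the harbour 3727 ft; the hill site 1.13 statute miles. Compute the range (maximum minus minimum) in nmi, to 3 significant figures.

0.487 nmi

the harbour: 3727 ft = 0.61339 nmi.
the hill site: 1.13 SM = 0.98194 nmi.
Spread: 1.10000 − 0.61339 = 0.487 nmi.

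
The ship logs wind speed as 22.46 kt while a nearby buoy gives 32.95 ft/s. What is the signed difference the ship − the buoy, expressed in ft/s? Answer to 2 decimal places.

the ship: 22.46 kt = 37.9082 ft/s.
Difference: 37.9082 − 32.9500 = 4.96 ft/s.

4.96 ft/s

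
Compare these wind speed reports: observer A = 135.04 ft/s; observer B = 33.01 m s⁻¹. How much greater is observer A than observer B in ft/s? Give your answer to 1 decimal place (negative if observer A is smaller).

26.7 ft/s

observer B: 33.01 m/s = 108.301 ft/s.
Difference: 135.040 − 108.301 = 26.7 ft/s.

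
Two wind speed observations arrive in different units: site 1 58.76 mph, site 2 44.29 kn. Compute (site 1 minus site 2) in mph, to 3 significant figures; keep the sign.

site 2: 44.29 kt = 50.9680 mph.
Difference: 58.7600 − 50.9680 = 7.79 mph.

7.79 mph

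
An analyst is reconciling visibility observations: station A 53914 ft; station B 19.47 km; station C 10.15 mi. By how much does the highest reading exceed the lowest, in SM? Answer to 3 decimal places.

1.948 SM

station A: 53914 ft = 10.21098 SM.
station B: 19.47 km = 12.09810 SM.
Spread: 12.09810 − 10.15000 = 1.948 SM.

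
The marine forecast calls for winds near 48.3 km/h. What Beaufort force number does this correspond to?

Beaufort force 6

48.3 km/h = 13.4 m/s, which is Beaufort 6 (strong breeze, 10.8–13.8 m/s).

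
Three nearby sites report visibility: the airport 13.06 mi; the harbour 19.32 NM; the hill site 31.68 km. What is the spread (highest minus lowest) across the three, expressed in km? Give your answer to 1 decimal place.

the airport: 13.06 SM = 21.018 km.
the harbour: 19.32 nmi = 35.781 km.
Spread: 35.781 − 21.018 = 14.8 km.

14.8 km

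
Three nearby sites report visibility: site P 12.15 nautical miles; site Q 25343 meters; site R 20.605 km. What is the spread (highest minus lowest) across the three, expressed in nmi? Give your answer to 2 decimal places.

site Q: 25343 m = 13.6841 nmi.
site R: 20.605 km = 11.1258 nmi.
Spread: 13.6841 − 11.1258 = 2.56 nmi.

2.56 nmi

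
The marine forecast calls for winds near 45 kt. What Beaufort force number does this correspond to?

45 kt lies in the Beaufort 9 band (strong gale, 41–47 kt).

Beaufort force 9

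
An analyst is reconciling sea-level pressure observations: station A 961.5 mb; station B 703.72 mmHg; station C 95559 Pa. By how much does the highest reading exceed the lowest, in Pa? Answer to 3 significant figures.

station A: 961.5 mb = 96150.00 Pa.
station B: 703.72 mmHg = 93821.63 Pa.
Spread: 96150.00 − 93821.63 = 2330 Pa.

2330 Pa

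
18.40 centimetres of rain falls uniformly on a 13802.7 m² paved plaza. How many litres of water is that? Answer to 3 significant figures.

2540000 litres

Depth: 18.40 cm × 10 = 184 mm.
1 mm over 1 m² is 1 L, so volume = 184 × 13802.7 = 2539696.8 L ≈ 2540000 L.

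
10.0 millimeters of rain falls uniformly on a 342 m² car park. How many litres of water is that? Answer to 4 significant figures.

3420 litres

1 mm over 1 m² is 1 L, so volume = 10 × 342 = 3420 L.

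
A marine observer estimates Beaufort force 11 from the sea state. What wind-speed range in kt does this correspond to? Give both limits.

56 to 63 kt

Beaufort 11 (violent storm) spans 56–63 knots.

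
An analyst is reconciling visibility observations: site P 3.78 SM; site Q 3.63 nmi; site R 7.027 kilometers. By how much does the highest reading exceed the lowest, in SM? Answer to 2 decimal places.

site Q: 3.63 nmi = 4.1773 SM.
site R: 7.027 km = 4.3664 SM.
Spread: 4.3664 − 3.7800 = 0.59 SM.

0.59 SM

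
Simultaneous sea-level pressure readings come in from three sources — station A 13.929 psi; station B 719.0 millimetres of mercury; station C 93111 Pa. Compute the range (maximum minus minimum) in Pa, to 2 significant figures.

station A: 13.929 psi = 96037.07 Pa.
station B: 719.0 mmHg = 95858.80 Pa.
Spread: 96037.07 − 93111.00 = 2900 Pa.

2900 Pa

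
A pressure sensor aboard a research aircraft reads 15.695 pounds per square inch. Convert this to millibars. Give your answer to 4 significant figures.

1 psi = 68.9476 mb, so 15.695 × 68.9476 = 1082 mb.

1082 mb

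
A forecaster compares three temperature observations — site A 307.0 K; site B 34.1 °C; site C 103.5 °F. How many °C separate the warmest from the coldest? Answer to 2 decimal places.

5.87 °C

site A: 307.0 K = 33.850 °C.
site C: 103.5 °F = 39.722 °C.
Spread: 39.722 − 33.850 = 5.872 °C.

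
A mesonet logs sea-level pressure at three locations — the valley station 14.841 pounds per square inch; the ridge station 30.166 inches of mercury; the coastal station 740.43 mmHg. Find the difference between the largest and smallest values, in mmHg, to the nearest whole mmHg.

the valley station: 14.841 psi = 767.50 mmHg.
the ridge station: 30.166 inHg = 766.22 mmHg.
Spread: 767.50 − 740.43 = 27 mmHg.

27 mmHg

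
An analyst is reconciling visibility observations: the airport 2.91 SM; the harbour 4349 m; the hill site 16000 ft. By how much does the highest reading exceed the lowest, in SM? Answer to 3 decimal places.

the harbour: 4349 m = 2.70234 SM.
the hill site: 16000 ft = 3.03030 SM.
Spread: 3.03030 − 2.70234 = 0.328 SM.

0.328 SM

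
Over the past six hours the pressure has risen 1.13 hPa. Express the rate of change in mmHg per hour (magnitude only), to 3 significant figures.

0.141 mmHg per hour

1.13 hPa / 6 h × 0.750062 mmHg/hPa = 0.141 mmHg/h.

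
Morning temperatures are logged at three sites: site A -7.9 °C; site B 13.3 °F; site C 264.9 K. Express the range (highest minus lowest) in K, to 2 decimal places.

2.49 K

site B: 13.3 °F = -10.389 °C.
site C: 264.9 K = -8.250 °C.
Spread: (-7.900) − (-10.389) = 2.489 °C.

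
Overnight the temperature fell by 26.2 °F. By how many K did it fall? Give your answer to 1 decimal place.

14.6 K

Converting a difference, only the 9/5 scale factor applies: ΔK = 26.2 × 0.5556 = 14.6 K.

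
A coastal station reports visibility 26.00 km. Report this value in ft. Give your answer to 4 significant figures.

85300 ft

1 km = 3280.84 ft, so 26.00 × 3280.84 = 85300 ft.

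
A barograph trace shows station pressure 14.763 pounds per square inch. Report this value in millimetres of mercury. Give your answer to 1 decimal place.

1 psi = 51.7149 mmHg, so 14.763 × 51.7149 = 763.5 mmHg.

763.5 mmHg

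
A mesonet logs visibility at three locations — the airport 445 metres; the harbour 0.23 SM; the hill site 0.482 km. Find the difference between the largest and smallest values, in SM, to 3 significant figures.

the airport: 445 m = 0.276510 SM.
the hill site: 0.482 km = 0.299501 SM.
Spread: 0.299501 − 0.230000 = 0.0695 SM.

0.0695 SM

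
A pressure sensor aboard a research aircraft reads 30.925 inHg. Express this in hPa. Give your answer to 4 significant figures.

1 inHg = 33.8639 hPa, so 30.925 × 33.8639 = 1047 hPa.

1047 hPa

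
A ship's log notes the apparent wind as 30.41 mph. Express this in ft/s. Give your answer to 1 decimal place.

44.6 ft/s

1 mph = 1.46667 ft/s, so 30.41 × 1.46667 = 44.6 ft/s.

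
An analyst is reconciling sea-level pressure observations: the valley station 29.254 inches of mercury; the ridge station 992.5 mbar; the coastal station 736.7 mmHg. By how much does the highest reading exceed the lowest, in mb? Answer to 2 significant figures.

the valley station: 29.254 inHg = 990.65 mb.
the coastal station: 736.7 mmHg = 982.19 mb.
Spread: 992.50 − 982.19 = 10 mb.

10 mb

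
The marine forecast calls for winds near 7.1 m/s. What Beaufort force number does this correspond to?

Beaufort force 4

7.1 m/s lies in the Beaufort 4 band (moderate breeze, 5.5–7.9 m/s).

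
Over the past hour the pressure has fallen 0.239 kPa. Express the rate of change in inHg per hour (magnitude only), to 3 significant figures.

0.239 kPa / 1 h × 0.2953 inHg/kPa = 0.0706 inHg/h.

0.0706 inHg per hour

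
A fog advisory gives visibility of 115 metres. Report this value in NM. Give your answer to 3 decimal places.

1 m = 0.000539957 nmi, so 115 × 0.000539957 = 0.062 nmi.

0.062 nmi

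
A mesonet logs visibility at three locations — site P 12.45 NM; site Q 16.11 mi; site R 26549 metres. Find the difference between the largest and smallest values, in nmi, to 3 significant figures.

1.89 nmi

site Q: 16.11 SM = 13.9992 nmi.
site R: 26549 m = 14.3353 nmi.
Spread: 14.3353 − 12.4500 = 1.89 nmi.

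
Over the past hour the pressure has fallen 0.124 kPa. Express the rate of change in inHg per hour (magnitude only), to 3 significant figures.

0.0366 inHg per hour

0.124 kPa / 1 h × 0.2953 inHg/kPa = 0.0366 inHg/h.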